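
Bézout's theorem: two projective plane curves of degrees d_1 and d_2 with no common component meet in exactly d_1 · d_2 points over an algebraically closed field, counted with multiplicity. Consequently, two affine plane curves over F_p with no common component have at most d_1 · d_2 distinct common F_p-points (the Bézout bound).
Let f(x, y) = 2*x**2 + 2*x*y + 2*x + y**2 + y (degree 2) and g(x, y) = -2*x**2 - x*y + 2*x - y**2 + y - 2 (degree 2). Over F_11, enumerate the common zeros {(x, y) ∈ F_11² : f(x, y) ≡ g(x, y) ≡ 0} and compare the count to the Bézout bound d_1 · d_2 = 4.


Common zeros: {(1, 3), (4, 5)}; count = 2; Bézout bound = 4.

deg(f) = 2, deg(g) = 2, so Bézout bound = 4.
Scan x ∈ F_11. For each x, list the y ∈ F_11 with f(x, y) ≡ 0 and those with g(x, y) ≡ 0 (mod 11); the common zeros in that column are the intersection.
  x = 0: f ≡ 0 at y ∈ {0, 10}; g ≡ 0 at y ∈ {5, 7}; common: ∅.
  x = 1: f ≡ 0 at y ∈ {3, 5}; g ≡ 0 at y ∈ {3, 8}; common: {3}.
  x = 2: f ≡ 0 at y ∈ ∅; g ≡ 0 at y ∈ ∅; common: ∅.
  x = 3: f ≡ 0 at y ∈ ∅; g ≡ 0 at y ∈ {2, 7}; common: ∅.
  x = 4: f ≡ 0 at y ∈ {5, 8}; g ≡ 0 at y ∈ {3, 5}; common: {5}.
  x = 5: f ≡ 0 at y ∈ ∅; g ≡ 0 at y ∈ ∅; common: ∅.
  x = 6: f ≡ 0 at y ∈ {3, 6}; g ≡ 0 at y ∈ ∅; common: ∅.
  x = 7: f ≡ 0 at y ∈ ∅; g ≡ 0 at y ∈ {8}; common: ∅.
  x = 8: f ≡ 0 at y ∈ ∅; g ≡ 0 at y ∈ {2}; common: ∅.
  x = 9: f ≡ 0 at y ∈ {6, 8}; g ≡ 0 at y ∈ ∅; common: ∅.
  x = 10: f ≡ 0 at y ∈ {0, 1}; g ≡ 0 at y ∈ ∅; common: ∅.
Collecting: common zeros = {(1, 3), (4, 5)}, so the count is 2.
Comparison with the Bézout bound: 2 ≤ 4 = deg(f)·deg(g), as expected for curves with no common component (the affine F_11-count falls short of the bound because intersections may lie at infinity, over extension fields, or carry multiplicity).


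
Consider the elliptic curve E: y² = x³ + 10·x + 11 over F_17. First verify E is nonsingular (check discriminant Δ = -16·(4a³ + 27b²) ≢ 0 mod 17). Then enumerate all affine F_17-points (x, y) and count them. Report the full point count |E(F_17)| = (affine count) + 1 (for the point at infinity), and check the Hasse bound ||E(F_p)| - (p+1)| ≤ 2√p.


Affine points = {(3, 0), (4, 8), (4, 9), (5, 4), (5, 13), (6, 7), (6, 10), (7, 4), (7, 13), (8, 5), (8, 12), (13, 3), (13, 14), (15, 0), (16, 0)}; affine count = 15; |E(F_17)| = 16.

Discriminant check: Δ ∝ 4a³ + 27b² = 4·10³ + 27·11² = 4·1000 + 27·121 ≡ 8 (mod 17). Nonzero ⇒ E is nonsingular.
For each x ∈ F_17, compute rhs = x³ + 10·x + 11 mod 17, then count y ∈ F_17 with y² ≡ rhs.
  x = 0: rhs = 11, matching y values: none (0 points).
  x = 1: rhs = 5, matching y values: none (0 points).
  x = 2: rhs = 5, matching y values: none (0 points).
  x = 3: rhs = 0, matching y values: 0 (1 points).
  x = 4: rhs = 13, matching y values: 8, 9 (2 points).
  x = 5: rhs = 16, matching y values: 4, 13 (2 points).
  x = 6: rhs = 15, matching y values: 7, 10 (2 points).
  x = 7: rhs = 16, matching y values: 4, 13 (2 points).
  x = 8: rhs = 8, matching y values: 5, 12 (2 points).
  x = 9: rhs = 14, matching y values: none (0 points).
  x = 10: rhs = 6, matching y values: none (0 points).
  x = 11: rhs = 7, matching y values: none (0 points).
  x = 12: rhs = 6, matching y values: none (0 points).
  x = 13: rhs = 9, matching y values: 3, 14 (2 points).
  x = 14: rhs = 5, matching y values: none (0 points).
  x = 15: rhs = 0, matching y values: 0 (1 points).
  x = 16: rhs = 0, matching y values: 0 (1 points).
Total affine count: 15.
Full point count |E(F_17)| = 15 + 1 = 16.
Hasse bound: |16 − (17+1)| = |-2| = 2 ≤ 2√17 ≈ 8.2462 ✓.


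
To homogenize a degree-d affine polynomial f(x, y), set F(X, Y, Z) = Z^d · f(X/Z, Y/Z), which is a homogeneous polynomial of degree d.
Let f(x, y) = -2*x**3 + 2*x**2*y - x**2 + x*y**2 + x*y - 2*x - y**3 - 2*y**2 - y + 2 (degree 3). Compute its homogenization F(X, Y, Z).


F(X, Y, Z) = -2*X**3 + 2*X**2*Y - X**2*Z + X*Y**2 + X*Y*Z - 2*X*Z**2 - Y**3 - 2*Y**2*Z - Y*Z**2 + 2*Z**3

deg(f) = 3.
Substitute x = X/Z, y = Y/Z into f, then multiply by Z^3.
  monomial -2·x^3·y^0 ↦ -2·X^3·Y^0·Z^0.
  monomial 2·x^2·y^1 ↦ 2·X^2·Y^1·Z^0.
  monomial -1·x^2·y^0 ↦ -1·X^2·Y^0·Z^1.
  monomial 1·x^1·y^2 ↦ 1·X^1·Y^2·Z^0.
  monomial 1·x^1·y^1 ↦ 1·X^1·Y^1·Z^1.
  monomial -2·x^1·y^0 ↦ -2·X^1·Y^0·Z^2.
  monomial -1·x^0·y^3 ↦ -1·X^0·Y^3·Z^0.
  monomial -2·x^0·y^2 ↦ -2·X^0·Y^2·Z^1.
  monomial -1·x^0·y^1 ↦ -1·X^0·Y^1·Z^2.
  monomial 2·x^0·y^0 ↦ 2·X^0·Y^0·Z^3.
Collecting: F(X, Y, Z) = -2*X**3 + 2*X**2*Y - X**2*Z + X*Y**2 + X*Y*Z - 2*X*Z**2 - Y**3 - 2*Y**2*Z - Y*Z**2 + 2*Z**3.


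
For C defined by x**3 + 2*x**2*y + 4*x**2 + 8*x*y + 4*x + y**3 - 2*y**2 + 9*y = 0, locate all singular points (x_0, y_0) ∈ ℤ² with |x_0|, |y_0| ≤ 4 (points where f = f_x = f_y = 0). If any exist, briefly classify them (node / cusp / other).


Singular points: {(-2, 1)}; classification: cusp.

Compute partial derivatives:
  f_x = 3*x**2 + 4*x*y + 8*x + 8*y + 4.
  f_y = 2*x**2 + 8*x + 3*y**2 - 4*y + 9.
Scan x_0 ∈ {−4, ..., 4}. For each x_0, f_y(x_0, y) is a polynomial in y; find its integer roots y ∈ {−4, ..., 4}, then test f_x and f at those candidates.
  x = -4: f_y(-4, y) = 3*y**2 - 4*y + 9; no integer root y with |y| ≤ 4.
  x = -3: f_y(-3, y) = 3*y**2 - 4*y + 3; no integer root y with |y| ≤ 4.
  x = -2: f_y(-2, y) = 3*y**2 - 4*y + 1; vanishes at y ∈ {1}. (-2, 1): f_x = 0, f = 0 — SINGULAR.
  x = -1: f_y(-1, y) = 3*y**2 - 4*y + 3; no integer root y with |y| ≤ 4.
  x = 0: f_y(0, y) = 3*y**2 - 4*y + 9; no integer root y with |y| ≤ 4.
  x = 1: f_y(1, y) = 3*y**2 - 4*y + 19; no integer root y with |y| ≤ 4.
  x = 2: f_y(2, y) = 3*y**2 - 4*y + 33; no integer root y with |y| ≤ 4.
  x = 3: f_y(3, y) = 3*y**2 - 4*y + 51; no integer root y with |y| ≤ 4.
  x = 4: f_y(4, y) = 3*y**2 - 4*y + 73; no integer root y with |y| ≤ 4.
Only singular point on the grid: (-2, 1).
Classify: substitute x = -2 + u, y = 1 + v and expand: f = u**3 + 2*u**2*v + v**3 + v**2.
No constant or linear terms (consistent with a singular point). Quadratic part: v**2. Cubic part: u**3 + 2*u**2*v + v**3.
The quadratic part v**2 is a perfect square, so there is a single (double) tangent line v = 0, i.e. y = 1. Restricting the cubic part to that line (v = 0) leaves u**3 ≠ 0, so f is not divisible by v and the branch is v² ≈ -u**3 to lowest order — this is a cusp.
Classification: cusp.


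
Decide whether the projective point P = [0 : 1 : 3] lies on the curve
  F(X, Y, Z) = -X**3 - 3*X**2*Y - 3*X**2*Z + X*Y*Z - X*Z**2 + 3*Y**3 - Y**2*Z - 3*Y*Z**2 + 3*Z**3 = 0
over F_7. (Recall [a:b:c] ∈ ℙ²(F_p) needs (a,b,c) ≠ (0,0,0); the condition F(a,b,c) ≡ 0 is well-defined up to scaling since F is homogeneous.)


F(0,1,3) ≡ 5 (mod 7); P is NOT on the curve.

Evaluate F(0, 1, 3) term-by-term (mod 7).
  -X**3 ↦ -1·0·1·1 = 0
  -3*X**2*Y ↦ -3·0·1·1 = 0
  -3*X**2*Z ↦ -3·0·1·3 = 0
  X*Y*Z ↦ 1·0·1·3 = 0
  -X*Z**2 ↦ -1·0·1·9 = 0
  3*Y**3 ↦ 3·1·1·1 = 3
  -Y**2*Z ↦ -1·1·1·3 = -3
  -3*Y*Z**2 ↦ -3·1·1·9 = -27
  3*Z**3 ↦ 3·1·1·27 = 81
Sum: F(0, 1, 3) = (0) + (0) + (0) + (0) + (0) + (3) + (-3) + (-27) + (81) = 54.
Reducing mod 7: 54 ≡ 5 (mod 7).
Since F(a, b, c) ≡ 5 ≠ 0 (mod 7), P does NOT lie on the curve.


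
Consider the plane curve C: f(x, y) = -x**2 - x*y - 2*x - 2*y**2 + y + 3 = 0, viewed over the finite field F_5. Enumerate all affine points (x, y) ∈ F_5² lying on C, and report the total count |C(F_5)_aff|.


Affine F_5-points: {(0, 4), (1, 0), (2, 0), (2, 2), (4, 2), (4, 4)}; count = 6.

For each of the 25 pairs (x, y) ∈ F_5², evaluate f(x, y) mod 5. Record the zeros.
  x = 0: [0↦3, 1↦2, 2↦2, 3↦3, 4↦0]  zeros at y ∈ {4}
  x = 1: [0↦0, 1↦3, 2↦2, 3↦2, 4↦3]  zeros at y ∈ {0}
  x = 2: [0↦0, 1↦2, 2↦0, 3↦4, 4↦4]  zeros at y ∈ {0, 2}
  x = 3: [0↦3, 1↦4, 2↦1, 3↦4, 4↦3]  zeros at y ∈ ∅
  x = 4: [0↦4, 1↦4, 2↦0, 3↦2, 4↦0]  zeros at y ∈ {2, 4}
Collecting zeros: affine points = {(0, 4), (1, 0), (2, 0), (2, 2), (4, 2), (4, 4)}.
Total count |C(F_5)_aff| = 6.


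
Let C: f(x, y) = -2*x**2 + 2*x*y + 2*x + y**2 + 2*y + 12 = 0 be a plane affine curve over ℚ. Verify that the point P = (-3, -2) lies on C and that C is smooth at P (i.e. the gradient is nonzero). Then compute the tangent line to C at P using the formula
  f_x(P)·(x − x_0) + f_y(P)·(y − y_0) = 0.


Tangent line at P: 10*x - 8*y + 14 = 0.

Step 1: f(-3, -2) = 0, so P lies on C.
Step 2: partial derivatives
  f_x(x, y) = -4*x + 2*y + 2, f_y(x, y) = 2*x + 2*y + 2.
  f_x(P) = 10, f_y(P) = -8 (gradient nonzero, so P is smooth).
Step 3: tangent line at P: 10·(x − -3) + -8·(y − -2) = 0.
Expanding: 10*x - 8*y + 14 = 0.


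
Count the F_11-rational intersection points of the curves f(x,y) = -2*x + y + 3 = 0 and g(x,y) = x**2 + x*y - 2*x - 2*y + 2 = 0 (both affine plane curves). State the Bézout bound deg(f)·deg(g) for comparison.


Common zeros: ∅; count = 0; Bézout bound = 2.

deg(f) = 1, deg(g) = 2, so Bézout bound = 2.
Scan x ∈ F_11. For each x, list the y ∈ F_11 with f(x, y) ≡ 0 and those with g(x, y) ≡ 0 (mod 11); the common zeros in that column are the intersection.
  x = 0: f ≡ 0 at y ∈ {8}; g ≡ 0 at y ∈ {1}; common: ∅.
  x = 1: f ≡ 0 at y ∈ {10}; g ≡ 0 at y ∈ {1}; common: ∅.
  x = 2: f ≡ 0 at y ∈ {1}; g ≡ 0 at y ∈ ∅; common: ∅.
  x = 3: f ≡ 0 at y ∈ {3}; g ≡ 0 at y ∈ {6}; common: ∅.
  x = 4: f ≡ 0 at y ∈ {5}; g ≡ 0 at y ∈ {6}; common: ∅.
  x = 5: f ≡ 0 at y ∈ {7}; g ≡ 0 at y ∈ {9}; common: ∅.
  x = 6: f ≡ 0 at y ∈ {9}; g ≡ 0 at y ∈ {10}; common: ∅.
  x = 7: f ≡ 0 at y ∈ {0}; g ≡ 0 at y ∈ {8}; common: ∅.
  x = 8: f ≡ 0 at y ∈ {2}; g ≡ 0 at y ∈ {10}; common: ∅.
  x = 9: f ≡ 0 at y ∈ {4}; g ≡ 0 at y ∈ {8}; common: ∅.
  x = 10: f ≡ 0 at y ∈ {6}; g ≡ 0 at y ∈ {9}; common: ∅.
Collecting: common zeros = ∅, so the count is 0.
Comparison with the Bézout bound: 0 ≤ 2 = deg(f)·deg(g), as expected for curves with no common component (the affine F_11-count falls short of the bound because intersections may lie at infinity, over extension fields, or carry multiplicity).


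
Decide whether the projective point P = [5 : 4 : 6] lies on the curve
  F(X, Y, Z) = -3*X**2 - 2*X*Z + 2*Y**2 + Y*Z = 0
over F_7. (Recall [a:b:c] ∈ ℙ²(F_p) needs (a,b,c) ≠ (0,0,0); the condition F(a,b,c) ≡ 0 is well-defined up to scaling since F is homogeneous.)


F(5,4,6) ≡ 5 (mod 7); P is NOT on the curve.

Evaluate F(5, 4, 6) term-by-term (mod 7).
  -3*X**2 ↦ -3·25·1·1 = -75
  -2*X*Z ↦ -2·5·1·6 = -60
  2*Y**2 ↦ 2·1·16·1 = 32
  Y*Z ↦ 1·1·4·6 = 24
Sum: F(5, 4, 6) = (-75) + (-60) + (32) + (24) = -79.
Reducing mod 7: -79 ≡ 5 (mod 7).
Since F(a, b, c) ≡ 5 ≠ 0 (mod 7), P does NOT lie on the curve.


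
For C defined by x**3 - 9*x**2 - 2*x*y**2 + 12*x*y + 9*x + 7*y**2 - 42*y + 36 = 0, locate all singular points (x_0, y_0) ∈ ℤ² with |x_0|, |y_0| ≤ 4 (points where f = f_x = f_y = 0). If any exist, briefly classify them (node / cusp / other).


Singular points: {(3, 3)}; classification: cusp.

Compute partial derivatives:
  f_x = 3*x**2 - 18*x - 2*y**2 + 12*y + 9.
  f_y = -4*x*y + 12*x + 14*y - 42.
Scan x_0 ∈ {−4, ..., 4}. For each x_0, f_y(x_0, y) is a polynomial in y; find its integer roots y ∈ {−4, ..., 4}, then test f_x and f at those candidates.
  x = -4: f_y(-4, y) = 30*y - 90; vanishes at y ∈ {3}. (-4, 3): f_x = 147 ≠ 0.
  x = -3: f_y(-3, y) = 26*y - 78; vanishes at y ∈ {3}. (-3, 3): f_x = 108 ≠ 0.
  x = -2: f_y(-2, y) = 22*y - 66; vanishes at y ∈ {3}. (-2, 3): f_x = 75 ≠ 0.
  x = -1: f_y(-1, y) = 18*y - 54; vanishes at y ∈ {3}. (-1, 3): f_x = 48 ≠ 0.
  x = 0: f_y(0, y) = 14*y - 42; vanishes at y ∈ {3}. (0, 3): f_x = 27 ≠ 0.
  x = 1: f_y(1, y) = 10*y - 30; vanishes at y ∈ {3}. (1, 3): f_x = 12 ≠ 0.
  x = 2: f_y(2, y) = 6*y - 18; vanishes at y ∈ {3}. (2, 3): f_x = 3 ≠ 0.
  x = 3: f_y(3, y) = 2*y - 6; vanishes at y ∈ {3}. (3, 3): f_x = 0, f = 0 — SINGULAR.
  x = 4: f_y(4, y) = 6 - 2*y; vanishes at y ∈ {3}. (4, 3): f_x = 3 ≠ 0.
Only singular point on the grid: (3, 3).
Classify: substitute x = 3 + u, y = 3 + v and expand: f = u**3 - 2*u*v**2 + v**2.
No constant or linear terms (consistent with a singular point). Quadratic part: v**2. Cubic part: u**3 - 2*u*v**2.
The quadratic part v**2 is a perfect square, so there is a single (double) tangent line v = 0, i.e. y = 3. Restricting the cubic part to that line (v = 0) leaves u**3 ≠ 0, so f is not divisible by v and the branch is v² ≈ -u**3 to lowest order — this is a cusp.
Classification: cusp.


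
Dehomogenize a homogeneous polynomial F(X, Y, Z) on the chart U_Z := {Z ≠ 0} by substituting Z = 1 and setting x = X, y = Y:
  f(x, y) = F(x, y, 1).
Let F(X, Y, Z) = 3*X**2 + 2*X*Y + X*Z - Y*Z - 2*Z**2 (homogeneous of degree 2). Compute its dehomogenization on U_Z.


f(x, y) = 3*x**2 + 2*x*y + x - y - 2

On U_Z we set Z = 1. Each monomial c·X^i·Y^j·Z^k in F becomes c·x^i·y^j·1^k = c·x^i·y^j.
Substituting Z = 1: F(X, Y, 1) = 3*x**2 + 2*x*y + x - y - 2.
Note: deg(f) ≤ deg(F) = 2; strict inequality happens when F is divisible by Z (lost terms).


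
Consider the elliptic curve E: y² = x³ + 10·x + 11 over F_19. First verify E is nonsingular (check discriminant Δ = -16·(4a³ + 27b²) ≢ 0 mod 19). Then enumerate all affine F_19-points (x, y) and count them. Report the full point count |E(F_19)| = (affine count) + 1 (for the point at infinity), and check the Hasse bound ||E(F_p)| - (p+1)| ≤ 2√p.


Affine points = {(0, 7), (0, 12), (2, 1), (2, 18), (3, 7), (3, 12), (4, 1), (4, 18), (7, 5), (7, 14), (10, 3), (10, 16), (12, 4), (12, 15), (13, 1), (13, 18), (14, 8), (14, 11), (16, 7), (16, 12), (18, 0)}; affine count = 21; |E(F_19)| = 22.

Discriminant check: Δ ∝ 4a³ + 27b² = 4·10³ + 27·11² = 4·1000 + 27·121 ≡ 9 (mod 19). Nonzero ⇒ E is nonsingular.
For each x ∈ F_19, compute rhs = x³ + 10·x + 11 mod 19, then count y ∈ F_19 with y² ≡ rhs.
  x = 0: rhs = 11, matching y values: 7, 12 (2 points).
  x = 1: rhs = 3, matching y values: none (0 points).
  x = 2: rhs = 1, matching y values: 1, 18 (2 points).
  x = 3: rhs = 11, matching y values: 7, 12 (2 points).
  x = 4: rhs = 1, matching y values: 1, 18 (2 points).
  x = 5: rhs = 15, matching y values: none (0 points).
  x = 6: rhs = 2, matching y values: none (0 points).
  x = 7: rhs = 6, matching y values: 5, 14 (2 points).
  x = 8: rhs = 14, matching y values: none (0 points).
  x = 9: rhs = 13, matching y values: none (0 points).
  x = 10: rhs = 9, matching y values: 3, 16 (2 points).
  x = 11: rhs = 8, matching y values: none (0 points).
  x = 12: rhs = 16, matching y values: 4, 15 (2 points).
  x = 13: rhs = 1, matching y values: 1, 18 (2 points).
  x = 14: rhs = 7, matching y values: 8, 11 (2 points).
  x = 15: rhs = 2, matching y values: none (0 points).
  x = 16: rhs = 11, matching y values: 7, 12 (2 points).
  x = 17: rhs = 2, matching y values: none (0 points).
  x = 18: rhs = 0, matching y values: 0 (1 points).
Total affine count: 21.
Full point count |E(F_19)| = 21 + 1 = 22.
Hasse bound: |22 − (19+1)| = |2| = 2 ≤ 2√19 ≈ 8.7178 ✓.


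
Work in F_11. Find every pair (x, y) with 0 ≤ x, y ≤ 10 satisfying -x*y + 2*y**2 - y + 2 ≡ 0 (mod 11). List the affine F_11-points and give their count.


Affine F_11-points: {(2, 3), (2, 4), (3, 1), (4, 2), (4, 6), (5, 5), (5, 9), (6, 10), (7, 7), (7, 8)}; count = 10.

For each of the 121 pairs (x, y) ∈ F_11², evaluate f(x, y) mod 11. Record the zeros.
  x = 0: [0↦2, 1↦3, 2↦8, 3↦6, 4↦8, 5↦3, 6↦2, 7↦5, 8↦1, 9↦1, 10↦5]  zeros at y ∈ ∅
  x = 1: [0↦2, 1↦2, 2↦6, 3↦3, 4↦4, 5↦9, 6↦7, 7↦9, 8↦4, 9↦3, 10↦6]  zeros at y ∈ ∅
  x = 2: [0↦2, 1↦1, 2↦4, 3↦0, 4↦0, 5↦4, 6↦1, 7↦2, 8↦7, 9↦5, 10↦7]  zeros at y ∈ {3, 4}
  x = 3: [0↦2, 1↦0, 2↦2, 3↦8, 4↦7, 5↦10, 6↦6, 7↦6, 8↦10, 9↦7, 10↦8]  zeros at y ∈ {1}
  x = 4: [0↦2, 1↦10, 2↦0, 3↦5, 4↦3, 5↦5, 6↦0, 7↦10, 8↦2, 9↦9, 10↦9]  zeros at y ∈ {2, 6}
  x = 5: [0↦2, 1↦9, 2↦9, 3↦2, 4↦10, 5↦0, 6↦5, 7↦3, 8↦5, 9↦0, 10↦10]  zeros at y ∈ {5, 9}
  x = 6: [0↦2, 1↦8, 2↦7, 3↦10, 4↦6, 5↦6, 6↦10, 7↦7, 8↦8, 9↦2, 10↦0]  zeros at y ∈ {10}
  x = 7: [0↦2, 1↦7, 2↦5, 3↦7, 4↦2, 5↦1, 6↦4, 7↦0, 8↦0, 9↦4, 10↦1]  zeros at y ∈ {7, 8}
  x = 8: [0↦2, 1↦6, 2↦3, 3↦4, 4↦9, 5↦7, 6↦9, 7↦4, 8↦3, 9↦6, 10↦2]  zeros at y ∈ ∅
  x = 9: [0↦2, 1↦5, 2↦1, 3↦1, 4↦5, 5↦2, 6↦3, 7↦8, 8↦6, 9↦8, 10↦3]  zeros at y ∈ ∅
  x = 10: [0↦2, 1↦4, 2↦10, 3↦9, 4↦1, 5↦8, 6↦8, 7↦1, 8↦9, 9↦10, 10↦4]  zeros at y ∈ ∅
Collecting zeros: affine points = {(2, 3), (2, 4), (3, 1), (4, 2), (4, 6), (5, 5), (5, 9), (6, 10), (7, 7), (7, 8)}.
Total count |C(F_11)_aff| = 10.


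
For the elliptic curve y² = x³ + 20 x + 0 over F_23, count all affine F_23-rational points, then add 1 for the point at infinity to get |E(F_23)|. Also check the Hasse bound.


Affine points = {(0, 0), (2, 5), (2, 18), (3, 8), (3, 15), (4, 11), (4, 12), (5, 8), (5, 15), (7, 0), (9, 9), (9, 14), (10, 2), (10, 21), (12, 6), (12, 17), (15, 8), (15, 15), (16, 0), (17, 3), (17, 20), (22, 5), (22, 18)}; affine count = 23; |E(F_23)| = 24.

Discriminant check: Δ ∝ 4a³ + 27b² = 4·20³ + 27·0² = 4·8000 + 27·0 ≡ 7 (mod 23). Nonzero ⇒ E is nonsingular.
For each x ∈ F_23, compute rhs = x³ + 20·x + 0 mod 23, then count y ∈ F_23 with y² ≡ rhs.
  x = 0: rhs = 0, matching y values: 0 (1 points).
  x = 1: rhs = 21, matching y values: none (0 points).
  x = 2: rhs = 2, matching y values: 5, 18 (2 points).
  x = 3: rhs = 18, matching y values: 8, 15 (2 points).
  x = 4: rhs = 6, matching y values: 11, 12 (2 points).
  x = 5: rhs = 18, matching y values: 8, 15 (2 points).
  x = 6: rhs = 14, matching y values: none (0 points).
  x = 7: rhs = 0, matching y values: 0 (1 points).
  x = 8: rhs = 5, matching y values: none (0 points).
  x = 9: rhs = 12, matching y values: 9, 14 (2 points).
  x = 10: rhs = 4, matching y values: 2, 21 (2 points).
  x = 11: rhs = 10, matching y values: none (0 points).
  x = 12: rhs = 13, matching y values: 6, 17 (2 points).
  x = 13: rhs = 19, matching y values: none (0 points).
  x = 14: rhs = 11, matching y values: none (0 points).
  x = 15: rhs = 18, matching y values: 8, 15 (2 points).
  x = 16: rhs = 0, matching y values: 0 (1 points).
  x = 17: rhs = 9, matching y values: 3, 20 (2 points).
  x = 18: rhs = 5, matching y values: none (0 points).
  x = 19: rhs = 17, matching y values: none (0 points).
  x = 20: rhs = 5, matching y values: none (0 points).
  x = 21: rhs = 21, matching y values: none (0 points).
  x = 22: rhs = 2, matching y values: 5, 18 (2 points).
Total affine count: 23.
Full point count |E(F_23)| = 23 + 1 = 24.
Hasse bound: |24 − (23+1)| = |0| = 0 ≤ 2√23 ≈ 9.5917 ✓.


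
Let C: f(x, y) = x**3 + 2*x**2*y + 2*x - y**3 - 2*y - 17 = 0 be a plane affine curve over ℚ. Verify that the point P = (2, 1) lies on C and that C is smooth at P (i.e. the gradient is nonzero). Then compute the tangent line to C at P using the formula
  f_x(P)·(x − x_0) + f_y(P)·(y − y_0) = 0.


Tangent line at P: 22*x + 3*y - 47 = 0.

Step 1: f(2, 1) = 0, so P lies on C.
Step 2: partial derivatives
  f_x(x, y) = 3*x**2 + 4*x*y + 2, f_y(x, y) = 2*x**2 - 3*y**2 - 2.
  f_x(P) = 22, f_y(P) = 3 (gradient nonzero, so P is smooth).
Step 3: tangent line at P: 22·(x − 2) + 3·(y − 1) = 0.
Expanding: 22*x + 3*y - 47 = 0.


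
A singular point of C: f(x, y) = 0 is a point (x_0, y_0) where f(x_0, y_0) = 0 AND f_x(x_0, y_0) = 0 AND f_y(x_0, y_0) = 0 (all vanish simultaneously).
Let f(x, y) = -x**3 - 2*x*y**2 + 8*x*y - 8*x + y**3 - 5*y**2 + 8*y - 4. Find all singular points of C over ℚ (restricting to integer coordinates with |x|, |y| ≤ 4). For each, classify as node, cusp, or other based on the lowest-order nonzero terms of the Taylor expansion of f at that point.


Singular points: {(0, 2)}; classification: cusp.

Compute partial derivatives:
  f_x = -3*x**2 - 2*y**2 + 8*y - 8.
  f_y = -4*x*y + 8*x + 3*y**2 - 10*y + 8.
Scan x_0 ∈ {−4, ..., 4}. For each x_0, f_y(x_0, y) is a polynomial in y; find its integer roots y ∈ {−4, ..., 4}, then test f_x and f at those candidates.
  x = -4: f_y(-4, y) = 3*y**2 + 6*y - 24; vanishes at y ∈ {-4, 2}. (-4, -4): f_x = -120 ≠ 0; (-4, 2): f_x = -48 ≠ 0.
  x = -3: f_y(-3, y) = 3*y**2 + 2*y - 16; vanishes at y ∈ {2}. (-3, 2): f_x = -27 ≠ 0.
  x = -2: f_y(-2, y) = 3*y**2 - 2*y - 8; vanishes at y ∈ {2}. (-2, 2): f_x = -12 ≠ 0.
  x = -1: f_y(-1, y) = 3*y**2 - 6*y; vanishes at y ∈ {0, 2}. (-1, 0): f_x = -11 ≠ 0; (-1, 2): f_x = -3 ≠ 0.
  x = 0: f_y(0, y) = 3*y**2 - 10*y + 8; vanishes at y ∈ {2}. (0, 2): f_x = 0, f = 0 — SINGULAR.
  x = 1: f_y(1, y) = 3*y**2 - 14*y + 16; vanishes at y ∈ {2}. (1, 2): f_x = -3 ≠ 0.
  x = 2: f_y(2, y) = 3*y**2 - 18*y + 24; vanishes at y ∈ {2, 4}. (2, 2): f_x = -12 ≠ 0; (2, 4): f_x = -20 ≠ 0.
  x = 3: f_y(3, y) = 3*y**2 - 22*y + 32; vanishes at y ∈ {2}. (3, 2): f_x = -27 ≠ 0.
  x = 4: f_y(4, y) = 3*y**2 - 26*y + 40; vanishes at y ∈ {2}. (4, 2): f_x = -48 ≠ 0.
Only singular point on the grid: (0, 2).
Classify: substitute x = 0 + u, y = 2 + v and expand: f = -u**3 - 2*u*v**2 + v**3 + v**2.
No constant or linear terms (consistent with a singular point). Quadratic part: v**2. Cubic part: -u**3 - 2*u*v**2 + v**3.
The quadratic part v**2 is a perfect square, so there is a single (double) tangent line v = 0, i.e. y = 2. Restricting the cubic part to that line (v = 0) leaves -u**3 ≠ 0, so f is not divisible by v and the branch is v² ≈ u**3 to lowest order — this is a cusp.
Classification: cusp.


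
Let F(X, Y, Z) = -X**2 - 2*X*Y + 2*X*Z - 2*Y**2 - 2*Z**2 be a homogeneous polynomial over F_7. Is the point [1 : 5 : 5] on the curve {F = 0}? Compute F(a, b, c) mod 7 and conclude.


F(1,5,5) ≡ 4 (mod 7); P is NOT on the curve.

Evaluate F(1, 5, 5) term-by-term (mod 7).
  -X**2 ↦ -1·1·1·1 = -1
  -2*X*Y ↦ -2·1·5·1 = -10
  2*X*Z ↦ 2·1·1·5 = 10
  -2*Y**2 ↦ -2·1·25·1 = -50
  -2*Z**2 ↦ -2·1·1·25 = -50
Sum: F(1, 5, 5) = (-1) + (-10) + (10) + (-50) + (-50) = -101.
Reducing mod 7: -101 ≡ 4 (mod 7).
Since F(a, b, c) ≡ 4 ≠ 0 (mod 7), P does NOT lie on the curve.


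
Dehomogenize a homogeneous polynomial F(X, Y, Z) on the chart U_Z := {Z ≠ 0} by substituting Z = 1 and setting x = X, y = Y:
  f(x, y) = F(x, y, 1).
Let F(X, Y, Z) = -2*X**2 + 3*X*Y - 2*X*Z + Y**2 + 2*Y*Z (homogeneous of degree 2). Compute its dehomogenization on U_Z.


f(x, y) = -2*x**2 + 3*x*y - 2*x + y**2 + 2*y

On U_Z we set Z = 1. Each monomial c·X^i·Y^j·Z^k in F becomes c·x^i·y^j·1^k = c·x^i·y^j.
Substituting Z = 1: F(X, Y, 1) = -2*x**2 + 3*x*y - 2*x + y**2 + 2*y.
Note: deg(f) ≤ deg(F) = 2; strict inequality happens when F is divisible by Z (lost terms).


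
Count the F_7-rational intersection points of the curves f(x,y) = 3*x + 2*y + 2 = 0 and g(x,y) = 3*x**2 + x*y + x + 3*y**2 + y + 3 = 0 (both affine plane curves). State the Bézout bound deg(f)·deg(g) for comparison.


Common zeros: ∅; count = 0; Bézout bound = 2.

deg(f) = 1, deg(g) = 2, so Bézout bound = 2.
Scan x ∈ F_7. For each x, list the y ∈ F_7 with f(x, y) ≡ 0 and those with g(x, y) ≡ 0 (mod 7); the common zeros in that column are the intersection.
  x = 0: f ≡ 0 at y ∈ {6}; g ≡ 0 at y ∈ {1}; common: ∅.
  x = 1: f ≡ 0 at y ∈ {1}; g ≡ 0 at y ∈ {0, 4}; common: ∅.
  x = 2: f ≡ 0 at y ∈ {3}; g ≡ 0 at y ∈ {2, 4}; common: ∅.
  x = 3: f ≡ 0 at y ∈ {5}; g ≡ 0 at y ∈ ∅; common: ∅.
  x = 4: f ≡ 0 at y ∈ {0}; g ≡ 0 at y ∈ {1, 2}; common: ∅.
  x = 5: f ≡ 0 at y ∈ {2}; g ≡ 0 at y ∈ ∅; common: ∅.
  x = 6: f ≡ 0 at y ∈ {4}; g ≡ 0 at y ∈ ∅; common: ∅.
Collecting: common zeros = ∅, so the count is 0.
Comparison with the Bézout bound: 0 ≤ 2 = deg(f)·deg(g), as expected for curves with no common component (the affine F_7-count falls short of the bound because intersections may lie at infinity, over extension fields, or carry multiplicity).


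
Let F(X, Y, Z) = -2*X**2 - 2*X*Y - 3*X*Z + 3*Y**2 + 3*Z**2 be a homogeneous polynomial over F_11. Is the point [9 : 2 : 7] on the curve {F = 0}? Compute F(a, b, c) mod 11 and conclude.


F(9,2,7) ≡ 3 (mod 11); P is NOT on the curve.

Evaluate F(9, 2, 7) term-by-term (mod 11).
  -2*X**2 ↦ -2·81·1·1 = -162
  -2*X*Y ↦ -2·9·2·1 = -36
  -3*X*Z ↦ -3·9·1·7 = -189
  3*Y**2 ↦ 3·1·4·1 = 12
  3*Z**2 ↦ 3·1·1·49 = 147
Sum: F(9, 2, 7) = (-162) + (-36) + (-189) + (12) + (147) = -228.
Reducing mod 11: -228 ≡ 3 (mod 11).
Since F(a, b, c) ≡ 3 ≠ 0 (mod 11), P does NOT lie on the curve.


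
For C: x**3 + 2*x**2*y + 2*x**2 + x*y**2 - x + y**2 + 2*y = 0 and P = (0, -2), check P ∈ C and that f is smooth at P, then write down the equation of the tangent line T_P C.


Tangent line at P: 3*x - 2*y - 4 = 0.

Step 1: f(0, -2) = 0, so P lies on C.
Step 2: partial derivatives
  f_x(x, y) = 3*x**2 + 4*x*y + 4*x + y**2 - 1, f_y(x, y) = 2*x**2 + 2*x*y + 2*y + 2.
  f_x(P) = 3, f_y(P) = -2 (gradient nonzero, so P is smooth).
Step 3: tangent line at P: 3·(x − 0) + -2·(y − -2) = 0.
Expanding: 3*x - 2*y - 4 = 0.


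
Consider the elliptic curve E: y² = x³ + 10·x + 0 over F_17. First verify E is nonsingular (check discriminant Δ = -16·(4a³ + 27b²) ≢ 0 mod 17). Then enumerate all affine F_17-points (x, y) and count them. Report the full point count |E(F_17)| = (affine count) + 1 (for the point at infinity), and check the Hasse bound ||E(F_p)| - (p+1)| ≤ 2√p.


Affine points = {(0, 0), (4, 6), (4, 11), (6, 2), (6, 15), (11, 8), (11, 9), (13, 7), (13, 10)}; affine count = 9; |E(F_17)| = 10.

Discriminant check: Δ ∝ 4a³ + 27b² = 4·10³ + 27·0² = 4·1000 + 27·0 ≡ 5 (mod 17). Nonzero ⇒ E is nonsingular.
For each x ∈ F_17, compute rhs = x³ + 10·x + 0 mod 17, then count y ∈ F_17 with y² ≡ rhs.
  x = 0: rhs = 0, matching y values: 0 (1 points).
  x = 1: rhs = 11, matching y values: none (0 points).
  x = 2: rhs = 11, matching y values: none (0 points).
  x = 3: rhs = 6, matching y values: none (0 points).
  x = 4: rhs = 2, matching y values: 6, 11 (2 points).
  x = 5: rhs = 5, matching y values: none (0 points).
  x = 6: rhs = 4, matching y values: 2, 15 (2 points).
  x = 7: rhs = 5, matching y values: none (0 points).
  x = 8: rhs = 14, matching y values: none (0 points).
  x = 9: rhs = 3, matching y values: none (0 points).
  x = 10: rhs = 12, matching y values: none (0 points).
  x = 11: rhs = 13, matching y values: 8, 9 (2 points).
  x = 12: rhs = 12, matching y values: none (0 points).
  x = 13: rhs = 15, matching y values: 7, 10 (2 points).
  x = 14: rhs = 11, matching y values: none (0 points).
  x = 15: rhs = 6, matching y values: none (0 points).
  x = 16: rhs = 6, matching y values: none (0 points).
Total affine count: 9.
Full point count |E(F_17)| = 9 + 1 = 10.
Hasse bound: |10 − (17+1)| = |-8| = 8 ≤ 2√17 ≈ 8.2462 ✓.


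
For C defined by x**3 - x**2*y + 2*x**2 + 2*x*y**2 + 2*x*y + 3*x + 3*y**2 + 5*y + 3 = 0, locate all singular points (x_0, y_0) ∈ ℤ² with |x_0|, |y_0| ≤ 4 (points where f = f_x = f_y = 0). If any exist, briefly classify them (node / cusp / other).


Singular points: {(-1, -1)}; classification: cusp.

Compute partial derivatives:
  f_x = 3*x**2 - 2*x*y + 4*x + 2*y**2 + 2*y + 3.
  f_y = -x**2 + 4*x*y + 2*x + 6*y + 5.
Scan x_0 ∈ {−4, ..., 4}. For each x_0, f_y(x_0, y) is a polynomial in y; find its integer roots y ∈ {−4, ..., 4}, then test f_x and f at those candidates.
  x = -4: f_y(-4, y) = -10*y - 19; no integer root y with |y| ≤ 4.
  x = -3: f_y(-3, y) = -6*y - 10; no integer root y with |y| ≤ 4.
  x = -2: f_y(-2, y) = -2*y - 3; no integer root y with |y| ≤ 4.
  x = -1: f_y(-1, y) = 2*y + 2; vanishes at y ∈ {-1}. (-1, -1): f_x = 0, f = 0 — SINGULAR.
  x = 0: f_y(0, y) = 6*y + 5; no integer root y with |y| ≤ 4.
  x = 1: f_y(1, y) = 10*y + 6; no integer root y with |y| ≤ 4.
  x = 2: f_y(2, y) = 14*y + 5; no integer root y with |y| ≤ 4.
  x = 3: f_y(3, y) = 18*y + 2; no integer root y with |y| ≤ 4.
  x = 4: f_y(4, y) = 22*y - 3; no integer root y with |y| ≤ 4.
Only singular point on the grid: (-1, -1).
Classify: substitute x = -1 + u, y = -1 + v and expand: f = u**3 - u**2*v + 2*u*v**2 + v**2.
No constant or linear terms (consistent with a singular point). Quadratic part: v**2. Cubic part: u**3 - u**2*v + 2*u*v**2.
The quadratic part v**2 is a perfect square, so there is a single (double) tangent line v = 0, i.e. y = -1. Restricting the cubic part to that line (v = 0) leaves u**3 ≠ 0, so f is not divisible by v and the branch is v² ≈ -u**3 to lowest order — this is a cusp.
Classification: cusp.


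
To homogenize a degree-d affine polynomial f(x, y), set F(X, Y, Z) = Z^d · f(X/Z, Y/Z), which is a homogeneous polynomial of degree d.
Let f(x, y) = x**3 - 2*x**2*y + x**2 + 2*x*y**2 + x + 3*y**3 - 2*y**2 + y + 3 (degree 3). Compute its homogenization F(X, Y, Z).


F(X, Y, Z) = X**3 - 2*X**2*Y + X**2*Z + 2*X*Y**2 + X*Z**2 + 3*Y**3 - 2*Y**2*Z + Y*Z**2 + 3*Z**3

deg(f) = 3.
Substitute x = X/Z, y = Y/Z into f, then multiply by Z^3.
  monomial 1·x^3·y^0 ↦ 1·X^3·Y^0·Z^0.
  monomial -2·x^2·y^1 ↦ -2·X^2·Y^1·Z^0.
  monomial 1·x^2·y^0 ↦ 1·X^2·Y^0·Z^1.
  monomial 2·x^1·y^2 ↦ 2·X^1·Y^2·Z^0.
  monomial 1·x^1·y^0 ↦ 1·X^1·Y^0·Z^2.
  monomial 3·x^0·y^3 ↦ 3·X^0·Y^3·Z^0.
  monomial -2·x^0·y^2 ↦ -2·X^0·Y^2·Z^1.
  monomial 1·x^0·y^1 ↦ 1·X^0·Y^1·Z^2.
  monomial 3·x^0·y^0 ↦ 3·X^0·Y^0·Z^3.
Collecting: F(X, Y, Z) = X**3 - 2*X**2*Y + X**2*Z + 2*X*Y**2 + X*Z**2 + 3*Y**3 - 2*Y**2*Z + Y*Z**2 + 3*Z**3.


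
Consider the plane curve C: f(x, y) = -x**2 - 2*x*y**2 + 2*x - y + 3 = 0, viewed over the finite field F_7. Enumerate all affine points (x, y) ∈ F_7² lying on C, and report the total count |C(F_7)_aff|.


Affine F_7-points: {(0, 3), (2, 6), (3, 0), (3, 1), (4, 1), (4, 5), (5, 3), (5, 6), (6, 0), (6, 4)}; count = 10.

For each of the 49 pairs (x, y) ∈ F_7², evaluate f(x, y) mod 7. Record the zeros.
  x = 0: [0↦3, 1↦2, 2↦1, 3↦0, 4↦6, 5↦5, 6↦4]  zeros at y ∈ {3}
  x = 1: [0↦4, 1↦1, 2↦1, 3↦4, 4↦3, 5↦5, 6↦3]  zeros at y ∈ ∅
  x = 2: [0↦3, 1↦5, 2↦6, 3↦6, 4↦5, 5↦3, 6↦0]  zeros at y ∈ {6}
  x = 3: [0↦0, 1↦0, 2↦2, 3↦6, 4↦5, 5↦6, 6↦2]  zeros at y ∈ {0, 1}
  x = 4: [0↦2, 1↦0, 2↦3, 3↦4, 4↦3, 5↦0, 6↦2]  zeros at y ∈ {1, 5}
  x = 5: [0↦2, 1↦5, 2↦2, 3↦0, 4↦6, 5↦6, 6↦0]  zeros at y ∈ {3, 6}
  x = 6: [0↦0, 1↦1, 2↦6, 3↦1, 4↦0, 5↦3, 6↦3]  zeros at y ∈ {0, 4}
Collecting zeros: affine points = {(0, 3), (2, 6), (3, 0), (3, 1), (4, 1), (4, 5), (5, 3), (5, 6), (6, 0), (6, 4)}.
Total count |C(F_7)_aff| = 10.


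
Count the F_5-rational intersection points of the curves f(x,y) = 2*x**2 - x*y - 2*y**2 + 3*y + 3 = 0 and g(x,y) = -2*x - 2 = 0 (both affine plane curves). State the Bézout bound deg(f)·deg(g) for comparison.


Common zeros: {(4, 0), (4, 2)}; count = 2; Bézout bound = 2.

deg(f) = 2, deg(g) = 1, so Bézout bound = 2.
Scan x ∈ F_5. For each x, list the y ∈ F_5 with f(x, y) ≡ 0 and those with g(x, y) ≡ 0 (mod 5); the common zeros in that column are the intersection.
  x = 0: f ≡ 0 at y ∈ ∅; g ≡ 0 at y ∈ ∅; common: ∅.
  x = 1: f ≡ 0 at y ∈ {0, 1}; g ≡ 0 at y ∈ ∅; common: ∅.
  x = 2: f ≡ 0 at y ∈ {1, 2}; g ≡ 0 at y ∈ ∅; common: ∅.
  x = 3: f ≡ 0 at y ∈ ∅; g ≡ 0 at y ∈ ∅; common: ∅.
  x = 4: f ≡ 0 at y ∈ {0, 2}; g ≡ 0 at y ∈ {0, 1, 2, 3, 4}; common: {0, 2}.
Collecting: common zeros = {(4, 0), (4, 2)}, so the count is 2.
Comparison with the Bézout bound: 2 ≤ 2 = deg(f)·deg(g), as expected for curves with no common component (the bound is attained).


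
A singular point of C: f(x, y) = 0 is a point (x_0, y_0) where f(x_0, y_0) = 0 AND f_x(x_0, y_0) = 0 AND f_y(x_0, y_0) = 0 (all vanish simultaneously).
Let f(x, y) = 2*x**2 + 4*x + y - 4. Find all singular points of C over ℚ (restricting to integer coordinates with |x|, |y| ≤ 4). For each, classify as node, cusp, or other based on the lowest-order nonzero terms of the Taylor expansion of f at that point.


No singular points in the scanned grid; C is smooth there.

Compute partial derivatives:
  f_x = 4*x + 4.
  f_y = 1.
f_y = 1 is a nonzero constant, so f_y never vanishes: no point (x, y) can satisfy f = f_x = f_y = 0. In particular no (x, y) ∈ {−4, ..., 4}² is singular; the curve is smooth.


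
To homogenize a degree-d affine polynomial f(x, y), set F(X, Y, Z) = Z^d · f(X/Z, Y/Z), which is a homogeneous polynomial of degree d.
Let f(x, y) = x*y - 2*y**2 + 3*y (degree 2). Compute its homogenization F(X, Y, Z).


F(X, Y, Z) = X*Y - 2*Y**2 + 3*Y*Z

deg(f) = 2.
Substitute x = X/Z, y = Y/Z into f, then multiply by Z^2.
  monomial 1·x^1·y^1 ↦ 1·X^1·Y^1·Z^0.
  monomial -2·x^0·y^2 ↦ -2·X^0·Y^2·Z^0.
  monomial 3·x^0·y^1 ↦ 3·X^0·Y^1·Z^1.
Collecting: F(X, Y, Z) = X*Y - 2*Y**2 + 3*Y*Z.


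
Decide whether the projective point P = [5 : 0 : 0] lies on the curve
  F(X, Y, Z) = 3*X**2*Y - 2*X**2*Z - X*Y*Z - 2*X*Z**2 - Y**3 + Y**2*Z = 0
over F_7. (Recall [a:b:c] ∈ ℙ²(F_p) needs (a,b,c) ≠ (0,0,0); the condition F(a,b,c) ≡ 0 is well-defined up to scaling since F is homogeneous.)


F(5,0,0) ≡ 0 (mod 7); P is on the curve.

Evaluate F(5, 0, 0) term-by-term (mod 7).
  3*X**2*Y ↦ 3·25·0·1 = 0
  -2*X**2*Z ↦ -2·25·1·0 = 0
  -X*Y*Z ↦ -1·5·0·0 = 0
  -2*X*Z**2 ↦ -2·5·1·0 = 0
  -Y**3 ↦ -1·1·0·1 = 0
  Y**2*Z ↦ 1·1·0·0 = 0
Sum: F(5, 0, 0) = (0) + (0) + (0) + (0) + (0) + (0) = 0.
Reducing mod 7: 0 ≡ 0 (mod 7).
Since F(a, b, c) ≡ 0 (mod 7), P lies on the curve.


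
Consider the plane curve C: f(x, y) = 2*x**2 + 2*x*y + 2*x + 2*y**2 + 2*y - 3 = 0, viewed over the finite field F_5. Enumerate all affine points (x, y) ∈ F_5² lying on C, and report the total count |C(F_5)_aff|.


Affine F_5-points: {(2, 3), (2, 4), (3, 2), (3, 4), (4, 2), (4, 3)}; count = 6.

For each of the 25 pairs (x, y) ∈ F_5², evaluate f(x, y) mod 5. Record the zeros.
  x = 0: [0↦2, 1↦1, 2↦4, 3↦1, 4↦2]  zeros at y ∈ ∅
  x = 1: [0↦1, 1↦2, 2↦2, 3↦1, 4↦4]  zeros at y ∈ ∅
  x = 2: [0↦4, 1↦2, 2↦4, 3↦0, 4↦0]  zeros at y ∈ {3, 4}
  x = 3: [0↦1, 1↦1, 2↦0, 3↦3, 4↦0]  zeros at y ∈ {2, 4}
  x = 4: [0↦2, 1↦4, 2↦0, 3↦0, 4↦4]  zeros at y ∈ {2, 3}
Collecting zeros: affine points = {(2, 3), (2, 4), (3, 2), (3, 4), (4, 2), (4, 3)}.
Total count |C(F_5)_aff| = 6.


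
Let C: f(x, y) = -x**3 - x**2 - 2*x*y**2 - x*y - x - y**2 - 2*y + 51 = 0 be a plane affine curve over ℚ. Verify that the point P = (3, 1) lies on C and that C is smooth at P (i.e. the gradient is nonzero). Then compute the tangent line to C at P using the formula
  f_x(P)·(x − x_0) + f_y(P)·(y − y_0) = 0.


Tangent line at P: -37*x - 19*y + 130 = 0.

Step 1: f(3, 1) = 0, so P lies on C.
Step 2: partial derivatives
  f_x(x, y) = -3*x**2 - 2*x - 2*y**2 - y - 1, f_y(x, y) = -4*x*y - x - 2*y - 2.
  f_x(P) = -37, f_y(P) = -19 (gradient nonzero, so P is smooth).
Step 3: tangent line at P: -37·(x − 3) + -19·(y − 1) = 0.
Expanding: -37*x - 19*y + 130 = 0.


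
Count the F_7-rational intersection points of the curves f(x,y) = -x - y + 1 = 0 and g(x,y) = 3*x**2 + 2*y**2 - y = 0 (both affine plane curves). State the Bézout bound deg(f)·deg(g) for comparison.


Common zeros: ∅; count = 0; Bézout bound = 2.

deg(f) = 1, deg(g) = 2, so Bézout bound = 2.
Scan x ∈ F_7. For each x, list the y ∈ F_7 with f(x, y) ≡ 0 and those with g(x, y) ≡ 0 (mod 7); the common zeros in that column are the intersection.
  x = 0: f ≡ 0 at y ∈ {1}; g ≡ 0 at y ∈ {0, 4}; common: ∅.
  x = 1: f ≡ 0 at y ∈ {0}; g ≡ 0 at y ∈ ∅; common: ∅.
  x = 2: f ≡ 0 at y ∈ {6}; g ≡ 0 at y ∈ ∅; common: ∅.
  x = 3: f ≡ 0 at y ∈ {5}; g ≡ 0 at y ∈ {1, 3}; common: ∅.
  x = 4: f ≡ 0 at y ∈ {4}; g ≡ 0 at y ∈ {1, 3}; common: ∅.
  x = 5: f ≡ 0 at y ∈ {3}; g ≡ 0 at y ∈ ∅; common: ∅.
  x = 6: f ≡ 0 at y ∈ {2}; g ≡ 0 at y ∈ ∅; common: ∅.
Collecting: common zeros = ∅, so the count is 0.
Comparison with the Bézout bound: 0 ≤ 2 = deg(f)·deg(g), as expected for curves with no common component (the affine F_7-count falls short of the bound because intersections may lie at infinity, over extension fields, or carry multiplicity).


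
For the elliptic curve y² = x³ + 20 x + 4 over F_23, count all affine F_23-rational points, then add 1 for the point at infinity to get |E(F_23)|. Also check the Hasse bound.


Affine points = {(0, 2), (0, 21), (1, 5), (1, 18), (2, 11), (2, 12), (6, 8), (6, 15), (7, 2), (7, 21), (8, 3), (8, 20), (9, 4), (9, 19), (10, 10), (10, 13), (13, 0), (16, 2), (16, 21), (17, 6), (17, 17), (18, 3), (18, 20), (20, 3), (20, 20), (21, 5), (21, 18), (22, 11), (22, 12)}; affine count = 29; |E(F_23)| = 30.

Discriminant check: Δ ∝ 4a³ + 27b² = 4·20³ + 27·4² = 4·8000 + 27·16 ≡ 2 (mod 23). Nonzero ⇒ E is nonsingular.
For each x ∈ F_23, compute rhs = x³ + 20·x + 4 mod 23, then count y ∈ F_23 with y² ≡ rhs.
  x = 0: rhs = 4, matching y values: 2, 21 (2 points).
  x = 1: rhs = 2, matching y values: 5, 18 (2 points).
  x = 2: rhs = 6, matching y values: 11, 12 (2 points).
  x = 3: rhs = 22, matching y values: none (0 points).
  x = 4: rhs = 10, matching y values: none (0 points).
  x = 5: rhs = 22, matching y values: none (0 points).
  x = 6: rhs = 18, matching y values: 8, 15 (2 points).
  x = 7: rhs = 4, matching y values: 2, 21 (2 points).
  x = 8: rhs = 9, matching y values: 3, 20 (2 points).
  x = 9: rhs = 16, matching y values: 4, 19 (2 points).
  x = 10: rhs = 8, matching y values: 10, 13 (2 points).
  x = 11: rhs = 14, matching y values: none (0 points).
  x = 12: rhs = 17, matching y values: none (0 points).
  x = 13: rhs = 0, matching y values: 0 (1 points).
  x = 14: rhs = 15, matching y values: none (0 points).
  x = 15: rhs = 22, matching y values: none (0 points).
  x = 16: rhs = 4, matching y values: 2, 21 (2 points).
  x = 17: rhs = 13, matching y values: 6, 17 (2 points).
  x = 18: rhs = 9, matching y values: 3, 20 (2 points).
  x = 19: rhs = 21, matching y values: none (0 points).
  x = 20: rhs = 9, matching y values: 3, 20 (2 points).
  x = 21: rhs = 2, matching y values: 5, 18 (2 points).
  x = 22: rhs = 6, matching y values: 11, 12 (2 points).
Total affine count: 29.
Full point count |E(F_23)| = 29 + 1 = 30.
Hasse bound: |30 − (23+1)| = |6| = 6 ≤ 2√23 ≈ 9.5917 ✓.


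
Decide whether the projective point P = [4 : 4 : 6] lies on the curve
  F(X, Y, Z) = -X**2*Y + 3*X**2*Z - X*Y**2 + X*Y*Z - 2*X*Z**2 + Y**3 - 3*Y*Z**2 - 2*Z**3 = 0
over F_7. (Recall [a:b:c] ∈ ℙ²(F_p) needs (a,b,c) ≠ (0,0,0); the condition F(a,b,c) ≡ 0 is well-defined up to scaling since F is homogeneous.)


F(4,4,6) ≡ 1 (mod 7); P is NOT on the curve.

Evaluate F(4, 4, 6) term-by-term (mod 7).
  -X**2*Y ↦ -1·16·4·1 = -64
  3*X**2*Z ↦ 3·16·1·6 = 288
  -X*Y**2 ↦ -1·4·16·1 = -64
  X*Y*Z ↦ 1·4·4·6 = 96
  -2*X*Z**2 ↦ -2·4·1·36 = -288
  Y**3 ↦ 1·1·64·1 = 64
  -3*Y*Z**2 ↦ -3·1·4·36 = -432
  -2*Z**3 ↦ -2·1·1·216 = -432
Sum: F(4, 4, 6) = (-64) + (288) + (-64) + (96) + (-288) + (64) + (-432) + (-432) = -832.
Reducing mod 7: -832 ≡ 1 (mod 7).
Since F(a, b, c) ≡ 1 ≠ 0 (mod 7), P does NOT lie on the curve.


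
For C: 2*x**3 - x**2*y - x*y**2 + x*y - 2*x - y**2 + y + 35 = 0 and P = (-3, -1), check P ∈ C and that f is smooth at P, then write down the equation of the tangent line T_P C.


Tangent line at P: 44*x - 15*y + 117 = 0.

Step 1: f(-3, -1) = 0, so P lies on C.
Step 2: partial derivatives
  f_x(x, y) = 6*x**2 - 2*x*y - y**2 + y - 2, f_y(x, y) = -x**2 - 2*x*y + x - 2*y + 1.
  f_x(P) = 44, f_y(P) = -15 (gradient nonzero, so P is smooth).
Step 3: tangent line at P: 44·(x − -3) + -15·(y − -1) = 0.
Expanding: 44*x - 15*y + 117 = 0.
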